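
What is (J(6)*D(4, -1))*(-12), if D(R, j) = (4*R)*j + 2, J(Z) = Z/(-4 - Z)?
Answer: -504/5 ≈ -100.80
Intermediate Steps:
D(R, j) = 2 + 4*R*j (D(R, j) = 4*R*j + 2 = 2 + 4*R*j)
(J(6)*D(4, -1))*(-12) = ((-1*6/(4 + 6))*(2 + 4*4*(-1)))*(-12) = ((-1*6/10)*(2 - 16))*(-12) = (-1*6*1/10*(-14))*(-12) = -3/5*(-14)*(-12) = (42/5)*(-12) = -504/5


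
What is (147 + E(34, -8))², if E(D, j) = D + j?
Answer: 29929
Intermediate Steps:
(147 + E(34, -8))² = (147 + (34 - 8))² = (147 + 26)² = 173² = 29929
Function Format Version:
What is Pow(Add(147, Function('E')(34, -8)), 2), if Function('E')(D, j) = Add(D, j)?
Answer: 29929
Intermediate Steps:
Pow(Add(147, Function('E')(34, -8)), 2) = Pow(Add(147, Add(34, -8)), 2) = Pow(Add(147, 26), 2) = Pow(173, 2) = 29929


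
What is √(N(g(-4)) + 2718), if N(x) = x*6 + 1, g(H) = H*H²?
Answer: √2335 ≈ 48.322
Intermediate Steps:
g(H) = H³
N(x) = 1 + 6*x (N(x) = 6*x + 1 = 1 + 6*x)
√(N(g(-4)) + 2718) = √((1 + 6*(-4)³) + 2718) = √((1 + 6*(-64)) + 2718) = √((1 - 384) + 2718) = √(-383 + 2718) = √2335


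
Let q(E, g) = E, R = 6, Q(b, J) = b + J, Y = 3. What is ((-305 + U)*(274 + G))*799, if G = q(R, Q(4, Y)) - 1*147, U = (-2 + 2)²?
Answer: -32411435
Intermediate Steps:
Q(b, J) = J + b
U = 0 (U = 0² = 0)
G = -141 (G = 6 - 1*147 = 6 - 147 = -141)
((-305 + U)*(274 + G))*799 = ((-305 + 0)*(274 - 141))*799 = -305*133*799 = -40565*799 = -32411435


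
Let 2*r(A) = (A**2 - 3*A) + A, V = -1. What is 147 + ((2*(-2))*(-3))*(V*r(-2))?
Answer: 99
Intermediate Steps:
r(A) = A**2/2 - A (r(A) = ((A**2 - 3*A) + A)/2 = (A**2 - 2*A)/2 = A**2/2 - A)
147 + ((2*(-2))*(-3))*(V*r(-2)) = 147 + ((2*(-2))*(-3))*(-(-2)*(-2 - 2)/2) = 147 + (-4*(-3))*(-(-2)*(-4)/2) = 147 + 12*(-1*4) = 147 + 12*(-4) = 147 - 48 = 99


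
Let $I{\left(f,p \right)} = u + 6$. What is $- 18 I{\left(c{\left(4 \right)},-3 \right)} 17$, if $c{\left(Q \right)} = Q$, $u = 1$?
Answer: $-2142$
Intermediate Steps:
$I{\left(f,p \right)} = 7$ ($I{\left(f,p \right)} = 1 + 6 = 7$)
$- 18 I{\left(c{\left(4 \right)},-3 \right)} 17 = \left(-18\right) 7 \cdot 17 = \left(-126\right) 17 = -2142$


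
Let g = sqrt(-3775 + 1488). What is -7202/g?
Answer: 7202*I*sqrt(2287)/2287 ≈ 150.6*I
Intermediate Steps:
g = I*sqrt(2287) (g = sqrt(-2287) = I*sqrt(2287) ≈ 47.823*I)
-7202/g = -7202*(-I*sqrt(2287)/2287) = -(-7202)*I*sqrt(2287)/2287 = 7202*I*sqrt(2287)/2287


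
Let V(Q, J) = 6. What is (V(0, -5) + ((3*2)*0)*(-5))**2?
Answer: 36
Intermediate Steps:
(V(0, -5) + ((3*2)*0)*(-5))**2 = (6 + ((3*2)*0)*(-5))**2 = (6 + (6*0)*(-5))**2 = (6 + 0*(-5))**2 = (6 + 0)**2 = 6**2 = 36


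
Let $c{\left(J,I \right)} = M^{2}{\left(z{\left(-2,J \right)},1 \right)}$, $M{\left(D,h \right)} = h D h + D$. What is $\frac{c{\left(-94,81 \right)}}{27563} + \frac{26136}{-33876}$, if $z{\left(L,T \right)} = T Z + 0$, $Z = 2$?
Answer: $\frac{113024078}{25936783} \approx 4.3577$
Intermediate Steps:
$z{\left(L,T \right)} = 2 T$ ($z{\left(L,T \right)} = T 2 + 0 = 2 T + 0 = 2 T$)
$M{\left(D,h \right)} = D + D h^{2}$ ($M{\left(D,h \right)} = D h h + D = D h^{2} + D = D + D h^{2}$)
$c{\left(J,I \right)} = 16 J^{2}$ ($c{\left(J,I \right)} = \left(2 J \left(1 + 1^{2}\right)\right)^{2} = \left(2 J \left(1 + 1\right)\right)^{2} = \left(2 J 2\right)^{2} = \left(4 J\right)^{2} = 16 J^{2}$)
$\frac{c{\left(-94,81 \right)}}{27563} + \frac{26136}{-33876} = \frac{16 \left(-94\right)^{2}}{27563} + \frac{26136}{-33876} = 16 \cdot 8836 \cdot \frac{1}{27563} + 26136 \left(- \frac{1}{33876}\right) = 141376 \cdot \frac{1}{27563} - \frac{726}{941} = \frac{141376}{27563} - \frac{726}{941} = \frac{113024078}{25936783}$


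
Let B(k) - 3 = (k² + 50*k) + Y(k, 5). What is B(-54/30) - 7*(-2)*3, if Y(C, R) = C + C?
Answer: -1134/25 ≈ -45.360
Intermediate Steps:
Y(C, R) = 2*C
B(k) = 3 + k² + 52*k (B(k) = 3 + ((k² + 50*k) + 2*k) = 3 + (k² + 52*k) = 3 + k² + 52*k)
B(-54/30) - 7*(-2)*3 = (3 + (-54/30)² + 52*(-54/30)) - 7*(-2)*3 = (3 + (-54*1/30)² + 52*(-54*1/30)) + 14*3 = (3 + (-9/5)² + 52*(-9/5)) + 42 = (3 + 81/25 - 468/5) + 42 = -2184/25 + 42 = -1134/25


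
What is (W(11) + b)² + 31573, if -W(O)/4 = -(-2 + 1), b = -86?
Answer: 39673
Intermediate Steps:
W(O) = -4 (W(O) = -(-4)*(-2 + 1) = -(-4)*(-1) = -4*1 = -4)
(W(11) + b)² + 31573 = (-4 - 86)² + 31573 = (-90)² + 31573 = 8100 + 31573 = 39673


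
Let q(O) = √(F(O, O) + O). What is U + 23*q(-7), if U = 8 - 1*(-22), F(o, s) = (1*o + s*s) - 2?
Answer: 30 + 23*√33 ≈ 162.13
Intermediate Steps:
F(o, s) = -2 + o + s² (F(o, s) = (o + s²) - 2 = -2 + o + s²)
q(O) = √(-2 + O² + 2*O) (q(O) = √((-2 + O + O²) + O) = √(-2 + O² + 2*O))
U = 30 (U = 8 + 22 = 30)
U + 23*q(-7) = 30 + 23*√(-2 + (-7)² + 2*(-7)) = 30 + 23*√(-2 + 49 - 14) = 30 + 23*√33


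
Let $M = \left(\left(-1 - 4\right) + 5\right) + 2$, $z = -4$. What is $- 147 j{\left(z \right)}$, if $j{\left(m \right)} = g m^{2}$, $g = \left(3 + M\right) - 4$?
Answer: $-2352$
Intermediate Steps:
$M = 2$ ($M = \left(-5 + 5\right) + 2 = 0 + 2 = 2$)
$g = 1$ ($g = \left(3 + 2\right) - 4 = 5 - 4 = 1$)
$j{\left(m \right)} = m^{2}$ ($j{\left(m \right)} = 1 m^{2} = m^{2}$)
$- 147 j{\left(z \right)} = - 147 \left(-4\right)^{2} = \left(-147\right) 16 = -2352$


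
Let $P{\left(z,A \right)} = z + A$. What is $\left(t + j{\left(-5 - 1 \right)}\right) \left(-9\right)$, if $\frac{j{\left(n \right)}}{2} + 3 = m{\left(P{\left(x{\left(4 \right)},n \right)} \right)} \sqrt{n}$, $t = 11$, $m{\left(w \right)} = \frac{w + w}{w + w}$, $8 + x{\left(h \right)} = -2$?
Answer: $-45 - 18 i \sqrt{6} \approx -45.0 - 44.091 i$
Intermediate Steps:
$x{\left(h \right)} = -10$ ($x{\left(h \right)} = -8 - 2 = -10$)
$P{\left(z,A \right)} = A + z$
$m{\left(w \right)} = 1$ ($m{\left(w \right)} = \frac{2 w}{2 w} = 2 w \frac{1}{2 w} = 1$)
$j{\left(n \right)} = -6 + 2 \sqrt{n}$ ($j{\left(n \right)} = -6 + 2 \cdot 1 \sqrt{n} = -6 + 2 \sqrt{n}$)
$\left(t + j{\left(-5 - 1 \right)}\right) \left(-9\right) = \left(11 - \left(6 - 2 \sqrt{-5 - 1}\right)\right) \left(-9\right) = \left(11 - \left(6 - 2 \sqrt{-6}\right)\right) \left(-9\right) = \left(11 - \left(6 - 2 i \sqrt{6}\right)\right) \left(-9\right) = \left(5 + 2 i \sqrt{6}\right) \left(-9\right) = -45 - 18 i \sqrt{6}$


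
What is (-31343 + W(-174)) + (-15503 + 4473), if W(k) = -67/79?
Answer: -3347534/79 ≈ -42374.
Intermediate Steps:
W(k) = -67/79 (W(k) = -67*1/79 = -67/79)
(-31343 + W(-174)) + (-15503 + 4473) = (-31343 - 67/79) + (-15503 + 4473) = -2476164/79 - 11030 = -3347534/79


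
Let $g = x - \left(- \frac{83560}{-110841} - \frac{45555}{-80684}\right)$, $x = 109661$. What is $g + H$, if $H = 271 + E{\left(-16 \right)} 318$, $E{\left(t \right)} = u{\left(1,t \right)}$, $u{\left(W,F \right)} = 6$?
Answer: $\frac{1000183980772165}{8943095244} \approx 1.1184 \cdot 10^{5}$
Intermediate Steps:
$E{\left(t \right)} = 6$
$H = 2179$ ($H = 271 + 6 \cdot 318 = 271 + 1908 = 2179$)
$g = \frac{980696976235489}{8943095244}$ ($g = 109661 - \left(- \frac{83560}{-110841} - \frac{45555}{-80684}\right) = 109661 - \left(\left(-83560\right) \left(- \frac{1}{110841}\right) - - \frac{45555}{80684}\right) = 109661 - \left(\frac{83560}{110841} + \frac{45555}{80684}\right) = 109661 - \frac{11791316795}{8943095244} = \frac{980696976235489}{8943095244} \approx 1.0966 \cdot 10^{5}$)
$g + H = \frac{980696976235489}{8943095244} + 2179 = \frac{1000183980772165}{8943095244}$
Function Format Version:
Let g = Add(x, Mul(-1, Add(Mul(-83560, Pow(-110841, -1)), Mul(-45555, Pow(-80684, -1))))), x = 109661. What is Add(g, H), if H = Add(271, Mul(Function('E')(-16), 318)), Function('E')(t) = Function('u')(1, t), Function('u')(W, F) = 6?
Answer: Rational(1000183980772165, 8943095244) ≈ 1.1184e+5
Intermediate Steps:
Function('E')(t) = 6
H = 2179 (H = Add(271, Mul(6, 318)) = Add(271, 1908) = 2179)
g = Rational(980696976235489, 8943095244) (g = Add(109661, Mul(-1, Add(Mul(-83560, Pow(-110841, -1)), Mul(-45555, Pow(-80684, -1))))) = Add(109661, Mul(-1, Add(Mul(-83560, Rational(-1, 110841)), Mul(-45555, Rational(-1, 80684))))) = Add(109661, Mul(-1, Add(Rational(83560, 110841), Rational(45555, 80684)))) = Add(109661, Mul(-1, Rational(11791316795, 8943095244))) = Add(109661, Rational(-11791316795, 8943095244)) = Rational(980696976235489, 8943095244) ≈ 1.0966e+5)
Add(g, H) = Add(Rational(980696976235489, 8943095244), 2179) = Rational(1000183980772165, 8943095244)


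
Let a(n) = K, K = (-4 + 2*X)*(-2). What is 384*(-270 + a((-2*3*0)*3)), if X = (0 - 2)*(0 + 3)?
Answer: -91392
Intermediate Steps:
X = -6 (X = -2*3 = -6)
K = 32 (K = (-4 + 2*(-6))*(-2) = (-4 - 12)*(-2) = -16*(-2) = 32)
a(n) = 32
384*(-270 + a((-2*3*0)*3)) = 384*(-270 + 32) = 384*(-238) = -91392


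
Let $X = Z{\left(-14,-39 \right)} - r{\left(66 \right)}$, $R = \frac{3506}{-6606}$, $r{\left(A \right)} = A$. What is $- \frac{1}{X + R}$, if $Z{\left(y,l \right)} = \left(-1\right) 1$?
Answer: $\frac{3303}{223054} \approx 0.014808$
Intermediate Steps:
$Z{\left(y,l \right)} = -1$
$R = - \frac{1753}{3303}$ ($R = 3506 \left(- \frac{1}{6606}\right) = - \frac{1753}{3303} \approx -0.53073$)
$X = -67$ ($X = -1 - 66 = -67$)
$- \frac{1}{X + R} = - \frac{1}{-67 - \frac{1753}{3303}} = - \frac{1}{- \frac{223054}{3303}} = \left(-1\right) \left(- \frac{3303}{223054}\right) = \frac{3303}{223054}$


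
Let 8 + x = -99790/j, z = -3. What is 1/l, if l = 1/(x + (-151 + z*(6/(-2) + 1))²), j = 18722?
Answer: 196690242/9361 ≈ 21012.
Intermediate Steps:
x = -124783/9361 (x = -8 - 99790/18722 = -8 - 1*49895/9361 = -8 - 49895/9361 = -124783/9361 ≈ -13.330)
l = 9361/196690242 (l = 1/(-124783/9361 + (-151 - 3*(6/(-2) + 1))²) = 1/(-124783/9361 + (-151 - 3*(6*(-½) + 1))²) = 1/(-124783/9361 + (-151 - 3*(-3 + 1))²) = 1/(-124783/9361 + (-151 - 3*(-2))²) = 1/(-124783/9361 + (-151 + 6)²) = 1/(-124783/9361 + (-145)²) = 1/(-124783/9361 + 21025) = 1/(196690242/9361) = 9361/196690242 ≈ 4.7593e-5)
1/l = 1/(9361/196690242) = 196690242/9361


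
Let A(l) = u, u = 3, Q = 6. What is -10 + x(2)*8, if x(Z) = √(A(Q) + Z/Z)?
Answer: 6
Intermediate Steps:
A(l) = 3
x(Z) = 2 (x(Z) = √(3 + Z/Z) = √(3 + 1) = √4 = 2)
-10 + x(2)*8 = -10 + 2*8 = -10 + 16 = 6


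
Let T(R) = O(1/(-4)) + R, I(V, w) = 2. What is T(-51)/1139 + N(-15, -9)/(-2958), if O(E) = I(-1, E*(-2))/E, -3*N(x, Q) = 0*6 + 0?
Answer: -59/1139 ≈ -0.051800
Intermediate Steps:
N(x, Q) = 0 (N(x, Q) = -(0*6 + 0)/3 = -(0 + 0)/3 = -⅓*0 = 0)
O(E) = 2/E
T(R) = -8 + R (T(R) = 2/(1/(-4)) + R = 2/(-¼) + R = 2*(-4) + R = -8 + R)
T(-51)/1139 + N(-15, -9)/(-2958) = (-8 - 51)/1139 + 0/(-2958) = -59*1/1139 + 0*(-1/2958) = -59/1139 + 0 = -59/1139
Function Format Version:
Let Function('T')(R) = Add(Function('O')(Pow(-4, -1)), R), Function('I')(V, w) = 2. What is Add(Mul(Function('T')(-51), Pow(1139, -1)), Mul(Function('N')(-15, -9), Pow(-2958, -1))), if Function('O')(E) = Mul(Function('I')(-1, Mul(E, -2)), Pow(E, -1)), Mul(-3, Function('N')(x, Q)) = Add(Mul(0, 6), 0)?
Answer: Rational(-59, 1139) ≈ -0.051800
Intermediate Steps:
Function('N')(x, Q) = 0 (Function('N')(x, Q) = Mul(Rational(-1, 3), Add(Mul(0, 6), 0)) = Mul(Rational(-1, 3), Add(0, 0)) = Mul(Rational(-1, 3), 0) = 0)
Function('O')(E) = Mul(2, Pow(E, -1))
Function('T')(R) = Add(-8, R) (Function('T')(R) = Add(Mul(2, Pow(Pow(-4, -1), -1)), R) = Add(Mul(2, Pow(Rational(-1, 4), -1)), R) = Add(Mul(2, -4), R) = Add(-8, R))
Add(Mul(Function('T')(-51), Pow(1139, -1)), Mul(Function('N')(-15, -9), Pow(-2958, -1))) = Add(Mul(Add(-8, -51), Pow(1139, -1)), Mul(0, Pow(-2958, -1))) = Add(Mul(-59, Rational(1, 1139)), Mul(0, Rational(-1, 2958))) = Add(Rational(-59, 1139), 0) = Rational(-59, 1139)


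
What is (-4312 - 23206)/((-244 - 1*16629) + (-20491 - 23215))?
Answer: 27518/60579 ≈ 0.45425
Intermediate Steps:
(-4312 - 23206)/((-244 - 1*16629) + (-20491 - 23215)) = -27518/((-244 - 16629) - 43706) = -27518/(-16873 - 43706) = -27518/(-60579) = -27518*(-1/60579) = 27518/60579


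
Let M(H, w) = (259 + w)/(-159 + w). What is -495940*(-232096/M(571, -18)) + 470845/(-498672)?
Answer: -10159797303228420205/120179952 ≈ -8.4538e+10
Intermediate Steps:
M(H, w) = (259 + w)/(-159 + w)
-495940*(-232096/M(571, -18)) + 470845/(-498672) = -495940*(-232096*(-159 - 18)/(259 - 18)) + 470845/(-498672) = -495940/((241/(-177))*(-1/232096)) + 470845*(-1/498672) = -495940/(-1/177*241*(-1/232096)) - 470845/498672 = -495940/((-241/177*(-1/232096))) - 470845/498672 = -495940/241/41080992 - 470845/498672 = -495940*41080992/241 - 470845/498672 = -20373707172480/241 - 470845/498672 = -10159797303228420205/120179952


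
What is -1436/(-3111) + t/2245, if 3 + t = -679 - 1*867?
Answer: -1595119/6984195 ≈ -0.22839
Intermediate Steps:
t = -1549 (t = -3 + (-679 - 1*867) = -3 + (-679 - 867) = -3 - 1546 = -1549)
-1436/(-3111) + t/2245 = -1436/(-3111) - 1549/2245 = -1436*(-1/3111) - 1549*1/2245 = 1436/3111 - 1549/2245 = -1595119/6984195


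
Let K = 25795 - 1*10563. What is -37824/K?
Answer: -591/238 ≈ -2.4832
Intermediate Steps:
K = 15232 (K = 25795 - 10563 = 15232)
-37824/K = -37824/15232 = -37824*1/15232 = -591/238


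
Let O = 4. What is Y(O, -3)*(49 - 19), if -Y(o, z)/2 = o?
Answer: -240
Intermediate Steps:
Y(o, z) = -2*o
Y(O, -3)*(49 - 19) = (-2*4)*(49 - 19) = -8*30 = -240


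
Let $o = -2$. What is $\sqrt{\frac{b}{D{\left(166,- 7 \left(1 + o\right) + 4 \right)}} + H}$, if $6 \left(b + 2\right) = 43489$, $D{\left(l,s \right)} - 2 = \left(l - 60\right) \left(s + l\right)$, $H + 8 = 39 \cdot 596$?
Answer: $\frac{\sqrt{73631211041946}}{56292} \approx 152.43$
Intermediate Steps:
$H = 23236$ ($H = -8 + 39 \cdot 596 = -8 + 23244 = 23236$)
$D{\left(l,s \right)} = 2 + \left(-60 + l\right) \left(l + s\right)$ ($D{\left(l,s \right)} = 2 + \left(l - 60\right) \left(s + l\right) = 2 + \left(-60 + l\right) \left(l + s\right)$)
$b = \frac{43477}{6}$ ($b = -2 + \frac{1}{6} \cdot 43489 = -2 + \frac{43489}{6} = \frac{43477}{6} \approx 7246.2$)
$\sqrt{\frac{b}{D{\left(166,- 7 \left(1 + o\right) + 4 \right)}} + H} = \sqrt{\frac{43477}{6 \left(2 + 166^{2} - 9960 - 60 \left(- 7 \left(1 - 2\right) + 4\right) + 166 \left(- 7 \left(1 - 2\right) + 4\right)\right)} + 23236} = \sqrt{\frac{43477}{6 \left(2 + 27556 - 9960 - 60 \left(\left(-7\right) \left(-1\right) + 4\right) + 166 \left(\left(-7\right) \left(-1\right) + 4\right)\right)} + 23236} = \sqrt{\frac{43477}{6 \left(2 + 27556 - 9960 - 60 \left(7 + 4\right) + 166 \left(7 + 4\right)\right)} + 23236} = \sqrt{\frac{43477}{6 \left(2 + 27556 - 9960 - 660 + 166 \cdot 11\right)} + 23236} = \sqrt{\frac{43477}{6 \left(2 + 27556 - 9960 - 660 + 1826\right)} + 23236} = \sqrt{\frac{43477}{6 \cdot 18764} + 23236} = \sqrt{\frac{43477}{6} \cdot \frac{1}{18764} + 23236} = \sqrt{\frac{43477}{112584} + 23236} = \sqrt{\frac{2616045301}{112584}} = \frac{\sqrt{73631211041946}}{56292}$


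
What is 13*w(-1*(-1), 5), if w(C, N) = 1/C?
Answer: 13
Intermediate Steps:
13*w(-1*(-1), 5) = 13/((-1*(-1))) = 13/1 = 13*1 = 13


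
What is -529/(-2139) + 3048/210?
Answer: 48049/3255 ≈ 14.762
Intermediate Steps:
-529/(-2139) + 3048/210 = -529*(-1/2139) + 3048*(1/210) = 23/93 + 508/35 = 48049/3255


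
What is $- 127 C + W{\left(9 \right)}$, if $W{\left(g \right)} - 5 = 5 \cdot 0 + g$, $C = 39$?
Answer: $-4939$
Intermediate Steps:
$W{\left(g \right)} = 5 + g$ ($W{\left(g \right)} = 5 + \left(5 \cdot 0 + g\right) = 5 + \left(0 + g\right) = 5 + g$)
$- 127 C + W{\left(9 \right)} = \left(-127\right) 39 + \left(5 + 9\right) = -4953 + 14 = -4939$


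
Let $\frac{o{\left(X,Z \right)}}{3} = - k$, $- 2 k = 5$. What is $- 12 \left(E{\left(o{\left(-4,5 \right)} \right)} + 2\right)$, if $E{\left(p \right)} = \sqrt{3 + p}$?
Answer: $-24 - 6 \sqrt{42} \approx -62.884$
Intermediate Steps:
$k = - \frac{5}{2}$ ($k = \left(- \frac{1}{2}\right) 5 = - \frac{5}{2} \approx -2.5$)
$o{\left(X,Z \right)} = \frac{15}{2}$ ($o{\left(X,Z \right)} = 3 \left(\left(-1\right) \left(- \frac{5}{2}\right)\right) = 3 \cdot \frac{5}{2} = \frac{15}{2}$)
$- 12 \left(E{\left(o{\left(-4,5 \right)} \right)} + 2\right) = - 12 \left(\sqrt{3 + \frac{15}{2}} + 2\right) = - 12 \left(\sqrt{\frac{21}{2}} + 2\right) = - 12 \left(\frac{\sqrt{42}}{2} + 2\right) = - 12 \left(2 + \frac{\sqrt{42}}{2}\right) = -24 - 6 \sqrt{42}$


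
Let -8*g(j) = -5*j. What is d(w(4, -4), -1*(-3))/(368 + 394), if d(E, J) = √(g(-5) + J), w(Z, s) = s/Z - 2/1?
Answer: I*√2/3048 ≈ 0.00046398*I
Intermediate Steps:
g(j) = 5*j/8 (g(j) = -(-5)*j/8 = 5*j/8)
w(Z, s) = -2 + s/Z (w(Z, s) = s/Z - 2*1 = s/Z - 2 = -2 + s/Z)
d(E, J) = √(-25/8 + J) (d(E, J) = √((5/8)*(-5) + J) = √(-25/8 + J))
d(w(4, -4), -1*(-3))/(368 + 394) = (√(-50 + 16*(-1*(-3)))/4)/(368 + 394) = (√(-50 + 16*3)/4)/762 = (√(-50 + 48)/4)*(1/762) = (√(-2)/4)*(1/762) = ((I*√2)/4)*(1/762) = (I*√2/4)*(1/762) = I*√2/3048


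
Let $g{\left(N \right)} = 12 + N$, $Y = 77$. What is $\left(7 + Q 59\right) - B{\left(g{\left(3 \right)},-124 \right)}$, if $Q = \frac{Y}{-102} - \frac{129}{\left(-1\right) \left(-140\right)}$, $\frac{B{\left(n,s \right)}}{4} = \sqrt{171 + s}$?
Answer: $- \frac{656191}{7140} - 4 \sqrt{47} \approx -119.33$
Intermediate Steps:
$B{\left(n,s \right)} = 4 \sqrt{171 + s}$
$Q = - \frac{11969}{7140}$ ($Q = \frac{77}{-102} - \frac{129}{\left(-1\right) \left(-140\right)} = 77 \left(- \frac{1}{102}\right) - \frac{129}{140} = - \frac{77}{102} - \frac{129}{140} = - \frac{11969}{7140} \approx -1.6763$)
$\left(7 + Q 59\right) - B{\left(g{\left(3 \right)},-124 \right)} = \left(7 - \frac{706171}{7140}\right) - 4 \sqrt{171 - 124} = \left(7 - \frac{706171}{7140}\right) - 4 \sqrt{47} = - \frac{656191}{7140} - 4 \sqrt{47}$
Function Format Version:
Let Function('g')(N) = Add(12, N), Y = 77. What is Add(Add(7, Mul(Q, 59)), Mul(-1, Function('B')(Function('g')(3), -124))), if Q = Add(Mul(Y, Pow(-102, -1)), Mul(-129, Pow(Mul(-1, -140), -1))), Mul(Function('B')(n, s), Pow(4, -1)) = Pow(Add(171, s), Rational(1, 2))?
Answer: Add(Rational(-656191, 7140), Mul(-4, Pow(47, Rational(1, 2)))) ≈ -119.33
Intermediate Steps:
Function('B')(n, s) = Mul(4, Pow(Add(171, s), Rational(1, 2)))
Q = Rational(-11969, 7140) (Q = Add(Mul(77, Pow(-102, -1)), Mul(-129, Pow(Mul(-1, -140), -1))) = Add(Mul(77, Rational(-1, 102)), Mul(-129, Pow(140, -1))) = Add(Rational(-77, 102), Mul(-129, Rational(1, 140))) = Add(Rational(-77, 102), Rational(-129, 140)) = Rational(-11969, 7140) ≈ -1.6763)
Add(Add(7, Mul(Q, 59)), Mul(-1, Function('B')(Function('g')(3), -124))) = Add(Add(7, Mul(Rational(-11969, 7140), 59)), Mul(-1, Mul(4, Pow(Add(171, -124), Rational(1, 2))))) = Add(Add(7, Rational(-706171, 7140)), Mul(-1, Mul(4, Pow(47, Rational(1, 2))))) = Add(Rational(-656191, 7140), Mul(-4, Pow(47, Rational(1, 2))))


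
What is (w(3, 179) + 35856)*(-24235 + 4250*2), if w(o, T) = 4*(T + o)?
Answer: -575649240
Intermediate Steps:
w(o, T) = 4*T + 4*o
(w(3, 179) + 35856)*(-24235 + 4250*2) = ((4*179 + 4*3) + 35856)*(-24235 + 4250*2) = ((716 + 12) + 35856)*(-24235 + 8500) = (728 + 35856)*(-15735) = 36584*(-15735) = -575649240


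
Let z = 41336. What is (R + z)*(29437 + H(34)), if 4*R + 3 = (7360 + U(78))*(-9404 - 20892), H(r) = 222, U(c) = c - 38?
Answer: -6644359224881/4 ≈ -1.6611e+12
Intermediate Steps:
U(c) = -38 + c
R = -224190403/4 (R = -¾ + ((7360 + (-38 + 78))*(-9404 - 20892))/4 = -¾ + ((7360 + 40)*(-30296))/4 = -¾ + (7400*(-30296))/4 = -¾ + (¼)*(-224190400) = -¾ - 56047600 = -224190403/4 ≈ -5.6048e+7)
(R + z)*(29437 + H(34)) = (-224190403/4 + 41336)*(29437 + 222) = -224025059/4*29659 = -6644359224881/4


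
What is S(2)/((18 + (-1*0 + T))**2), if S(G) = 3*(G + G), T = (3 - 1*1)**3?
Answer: 3/169 ≈ 0.017751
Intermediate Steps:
T = 8 (T = (3 - 1)**3 = 2**3 = 8)
S(G) = 6*G (S(G) = 3*(2*G) = 6*G)
S(2)/((18 + (-1*0 + T))**2) = (6*2)/((18 + (-1*0 + 8))**2) = 12/((18 + (0 + 8))**2) = 12/((18 + 8)**2) = 12/(26**2) = 12/676 = 12*(1/676) = 3/169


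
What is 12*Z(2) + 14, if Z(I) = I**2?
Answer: 62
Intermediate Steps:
12*Z(2) + 14 = 12*2**2 + 14 = 12*4 + 14 = 48 + 14 = 62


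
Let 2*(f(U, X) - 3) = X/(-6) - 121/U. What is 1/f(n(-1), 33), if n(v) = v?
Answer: 4/243 ≈ 0.016461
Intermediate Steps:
f(U, X) = 3 - 121/(2*U) - X/12 (f(U, X) = 3 + (X/(-6) - 121/U)/2 = 3 + (X*(-⅙) - 121/U)/2 = 3 + (-X/6 - 121/U)/2 = 3 + (-121/U - X/6)/2 = 3 + (-121/(2*U) - X/12) = 3 - 121/(2*U) - X/12)
1/f(n(-1), 33) = 1/(3 - 121/2/(-1) - 1/12*33) = 1/(3 - 121/2*(-1) - 11/4) = 1/(3 + 121/2 - 11/4) = 1/(243/4) = 4/243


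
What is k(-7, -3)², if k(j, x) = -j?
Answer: 49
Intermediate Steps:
k(-7, -3)² = (-1*(-7))² = 7² = 49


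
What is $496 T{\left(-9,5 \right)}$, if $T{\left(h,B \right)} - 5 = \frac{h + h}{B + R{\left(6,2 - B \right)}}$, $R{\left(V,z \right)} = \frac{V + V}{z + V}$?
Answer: $1488$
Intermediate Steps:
$R{\left(V,z \right)} = \frac{2 V}{V + z}$
$T{\left(h,B \right)} = 5 + \frac{2 h}{B + \frac{12}{8 - B}}$ ($T{\left(h,B \right)} = 5 + \frac{h + h}{B + 2 \cdot 6 \frac{1}{6 - \left(-2 + B\right)}} = 5 + \frac{2 h}{B + 2 \cdot 6 \frac{1}{8 - B}} = 5 + \frac{2 h}{B + \frac{12}{8 - B}}$)
$496 T{\left(-9,5 \right)} = 496 \frac{-60 + \left(-8 + 5\right) \left(2 \left(-9\right) + 5 \cdot 5\right)}{-12 + 5 \left(-8 + 5\right)} = 496 \frac{-60 - 3 \left(-18 + 25\right)}{-12 + 5 \left(-3\right)} = 496 \frac{-60 - 21}{-12 - 15} = 496 \frac{-60 - 21}{-27} = 496 \left(\left(- \frac{1}{27}\right) \left(-81\right)\right) = 496 \cdot 3 = 1488$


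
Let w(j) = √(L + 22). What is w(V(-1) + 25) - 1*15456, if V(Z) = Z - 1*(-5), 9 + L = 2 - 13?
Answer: -15456 + √2 ≈ -15455.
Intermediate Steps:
L = -20 (L = -9 + (2 - 13) = -9 - 11 = -20)
V(Z) = 5 + Z (V(Z) = Z + 5 = 5 + Z)
w(j) = √2 (w(j) = √(-20 + 22) = √2)
w(V(-1) + 25) - 1*15456 = √2 - 1*15456 = √2 - 15456 = -15456 + √2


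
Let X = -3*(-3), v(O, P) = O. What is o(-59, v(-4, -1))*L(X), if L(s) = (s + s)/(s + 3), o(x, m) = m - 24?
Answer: -42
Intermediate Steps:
o(x, m) = -24 + m
X = 9
L(s) = 2*s/(3 + s) (L(s) = (2*s)/(3 + s) = 2*s/(3 + s))
o(-59, v(-4, -1))*L(X) = (-24 - 4)*(2*9/(3 + 9)) = -56*9/12 = -28*3/2 = -42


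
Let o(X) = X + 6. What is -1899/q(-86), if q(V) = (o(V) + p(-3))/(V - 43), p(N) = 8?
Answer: -27219/8 ≈ -3402.4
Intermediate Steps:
o(X) = 6 + X
q(V) = (14 + V)/(-43 + V) (q(V) = ((6 + V) + 8)/(V - 43) = (14 + V)/(-43 + V))
-1899/q(-86) = -1899*(-43 - 86)/(14 - 86) = -1899/(-72/(-129)) = -1899/((-1/129*(-72))) = -1899/24/43 = -1899*43/24 = -27219/8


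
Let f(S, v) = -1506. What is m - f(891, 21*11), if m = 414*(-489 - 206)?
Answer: -286224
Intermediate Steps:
m = -287730 (m = 414*(-695) = -287730)
m - f(891, 21*11) = -287730 - 1*(-1506) = -287730 + 1506 = -286224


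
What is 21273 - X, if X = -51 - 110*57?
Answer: 27594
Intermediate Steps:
X = -6321 (X = -51 - 6270 = -6321)
21273 - X = 21273 - 1*(-6321) = 21273 + 6321 = 27594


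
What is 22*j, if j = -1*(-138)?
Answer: 3036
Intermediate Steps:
j = 138
22*j = 22*138 = 3036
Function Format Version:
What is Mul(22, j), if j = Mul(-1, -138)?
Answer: 3036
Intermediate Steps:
j = 138
Mul(22, j) = Mul(22, 138) = 3036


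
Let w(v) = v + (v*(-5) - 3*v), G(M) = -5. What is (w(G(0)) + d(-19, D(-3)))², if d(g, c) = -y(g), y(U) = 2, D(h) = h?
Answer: 1089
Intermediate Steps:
d(g, c) = -2 (d(g, c) = -1*2 = -2)
w(v) = -7*v (w(v) = v + (-5*v - 3*v) = v - 8*v = -7*v)
(w(G(0)) + d(-19, D(-3)))² = (-7*(-5) - 2)² = (35 - 2)² = 33² = 1089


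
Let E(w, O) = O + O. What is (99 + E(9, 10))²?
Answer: 14161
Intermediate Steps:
E(w, O) = 2*O
(99 + E(9, 10))² = (99 + 2*10)² = (99 + 20)² = 119² = 14161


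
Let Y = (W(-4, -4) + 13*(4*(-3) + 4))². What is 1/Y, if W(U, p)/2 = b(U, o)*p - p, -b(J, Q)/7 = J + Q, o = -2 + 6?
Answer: 1/9216 ≈ 0.00010851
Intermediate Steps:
o = 4
b(J, Q) = -7*J - 7*Q (b(J, Q) = -7*(J + Q) = -7*J - 7*Q)
W(U, p) = -2*p + 2*p*(-28 - 7*U) (W(U, p) = 2*((-7*U - 7*4)*p - p) = 2*((-7*U - 28)*p - p) = 2*((-28 - 7*U)*p - p) = 2*(p*(-28 - 7*U) - p) = 2*(-p + p*(-28 - 7*U)) = -2*p + 2*p*(-28 - 7*U))
Y = 9216 (Y = (-2*(-4)*(29 + 7*(-4)) + 13*(4*(-3) + 4))² = (-2*(-4)*(29 - 28) + 13*(-12 + 4))² = (-2*(-4)*1 + 13*(-8))² = (8 - 104)² = (-96)² = 9216)
1/Y = 1/9216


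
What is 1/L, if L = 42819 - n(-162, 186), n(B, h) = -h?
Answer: 1/43005 ≈ 2.3253e-5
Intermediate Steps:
L = 43005 (L = 42819 - (-1)*186 = 42819 - 1*(-186) = 42819 + 186 = 43005)
1/L = 1/43005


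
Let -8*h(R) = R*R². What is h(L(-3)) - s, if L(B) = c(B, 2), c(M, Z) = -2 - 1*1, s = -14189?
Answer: 113539/8 ≈ 14192.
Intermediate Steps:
c(M, Z) = -3 (c(M, Z) = -2 - 1 = -3)
L(B) = -3
h(R) = -R³/8 (h(R) = -R*R²/8 = -R³/8)
h(L(-3)) - s = -⅛*(-3)³ - 1*(-14189) = -⅛*(-27) + 14189 = 27/8 + 14189 = 113539/8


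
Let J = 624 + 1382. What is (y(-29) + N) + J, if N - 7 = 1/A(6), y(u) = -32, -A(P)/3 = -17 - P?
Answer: 136690/69 ≈ 1981.0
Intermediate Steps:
A(P) = 51 + 3*P (A(P) = -3*(-17 - P) = 51 + 3*P)
J = 2006
N = 484/69 (N = 7 + 1/(51 + 3*6) = 7 + 1/(51 + 18) = 7 + 1/69 = 484/69 ≈ 7.0145)
(y(-29) + N) + J = (-32 + 484/69) + 2006 = -1724/69 + 2006 = 136690/69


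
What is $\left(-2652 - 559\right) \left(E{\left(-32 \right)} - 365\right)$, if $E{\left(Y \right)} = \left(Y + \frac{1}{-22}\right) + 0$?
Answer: $\frac{28048085}{22} \approx 1.2749 \cdot 10^{6}$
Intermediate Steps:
$E{\left(Y \right)} = - \frac{1}{22} + Y$ ($E{\left(Y \right)} = \left(Y - \frac{1}{22}\right) + 0 = \left(- \frac{1}{22} + Y\right) + 0 = - \frac{1}{22} + Y$)
$\left(-2652 - 559\right) \left(E{\left(-32 \right)} - 365\right) = \left(-2652 - 559\right) \left(\left(- \frac{1}{22} - 32\right) - 365\right) = - 3211 \left(- \frac{705}{22} - 365\right) = \left(-3211\right) \left(- \frac{8735}{22}\right) = \frac{28048085}{22}$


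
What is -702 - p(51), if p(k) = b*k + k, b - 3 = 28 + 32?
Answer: -3966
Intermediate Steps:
b = 63 (b = 3 + (28 + 32) = 3 + 60 = 63)
p(k) = 64*k (p(k) = 63*k + k = 64*k)
-702 - p(51) = -702 - 64*51 = -702 - 1*3264 = -702 - 3264 = -3966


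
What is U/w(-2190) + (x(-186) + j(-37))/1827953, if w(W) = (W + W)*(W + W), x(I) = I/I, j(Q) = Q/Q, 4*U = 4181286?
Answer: 1273891293793/23378787688800 ≈ 0.054489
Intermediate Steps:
U = 2090643/2 (U = (1/4)*4181286 = 2090643/2 ≈ 1.0453e+6)
j(Q) = 1
x(I) = 1
w(W) = 4*W**2 (w(W) = (2*W)*(2*W) = 4*W**2)
U/w(-2190) + (x(-186) + j(-37))/1827953 = 2090643/(2*((4*(-2190)**2))) + (1 + 1)/1827953 = 2090643/(2*((4*4796100))) + 2*(1/1827953) = (2090643/2)/19184400 + 2/1827953 = (2090643/2)*(1/19184400) + 2/1827953 = 696881/12789600 + 2/1827953 = 1273891293793/23378787688800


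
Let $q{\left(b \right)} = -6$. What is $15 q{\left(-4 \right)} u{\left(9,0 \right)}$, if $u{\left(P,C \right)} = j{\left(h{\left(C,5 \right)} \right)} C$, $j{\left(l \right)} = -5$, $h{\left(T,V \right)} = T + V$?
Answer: $0$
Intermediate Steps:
$u{\left(P,C \right)} = - 5 C$
$15 q{\left(-4 \right)} u{\left(9,0 \right)} = 15 \left(-6\right) \left(\left(-5\right) 0\right) = \left(-90\right) 0 = 0$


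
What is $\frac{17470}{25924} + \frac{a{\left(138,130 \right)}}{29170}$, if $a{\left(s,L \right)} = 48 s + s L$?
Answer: $\frac{286599259}{189050770} \approx 1.516$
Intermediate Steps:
$a{\left(s,L \right)} = 48 s + L s$
$\frac{17470}{25924} + \frac{a{\left(138,130 \right)}}{29170} = \frac{17470}{25924} + \frac{138 \left(48 + 130\right)}{29170} = 17470 \cdot \frac{1}{25924} + 138 \cdot 178 \cdot \frac{1}{29170} = \frac{8735}{12962} + 24564 \cdot \frac{1}{29170} = \frac{8735}{12962} + \frac{12282}{14585} = \frac{286599259}{189050770}$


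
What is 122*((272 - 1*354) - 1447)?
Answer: -186538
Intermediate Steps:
122*((272 - 1*354) - 1447) = 122*((272 - 354) - 1447) = 122*(-82 - 1447) = 122*(-1529) = -186538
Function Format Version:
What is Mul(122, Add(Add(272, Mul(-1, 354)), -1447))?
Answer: -186538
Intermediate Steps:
Mul(122, Add(Add(272, Mul(-1, 354)), -1447)) = Mul(122, Add(Add(272, -354), -1447)) = Mul(122, Add(-82, -1447)) = Mul(122, -1529) = -186538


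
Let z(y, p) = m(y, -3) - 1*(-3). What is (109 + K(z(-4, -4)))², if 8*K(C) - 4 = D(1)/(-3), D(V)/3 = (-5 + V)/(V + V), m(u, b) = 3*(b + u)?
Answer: 192721/16 ≈ 12045.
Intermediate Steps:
m(u, b) = 3*b + 3*u
D(V) = 3*(-5 + V)/(2*V) (D(V) = 3*((-5 + V)/(V + V)) = 3*((-5 + V)/((2*V))) = 3*((-5 + V)*(1/(2*V))) = 3*((-5 + V)/(2*V)) = 3*(-5 + V)/(2*V))
z(y, p) = -6 + 3*y (z(y, p) = (3*(-3) + 3*y) - 1*(-3) = (-9 + 3*y) + 3 = -6 + 3*y)
K(C) = ¾ (K(C) = ½ + (((3/2)*(-5 + 1)/1)/(-3))/8 = ½ + (((3/2)*1*(-4))*(-⅓))/8 = ½ + (-6*(-⅓))/8 = ½ + (⅛)*2 = ½ + ¼ = ¾)
(109 + K(z(-4, -4)))² = (109 + ¾)² = (439/4)² = 192721/16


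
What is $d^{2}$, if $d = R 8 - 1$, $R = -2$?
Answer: $289$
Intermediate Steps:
$d = -17$ ($d = \left(-2\right) 8 - 1 = -16 - 1 = -17$)
$d^{2} = \left(-17\right)^{2} = 289$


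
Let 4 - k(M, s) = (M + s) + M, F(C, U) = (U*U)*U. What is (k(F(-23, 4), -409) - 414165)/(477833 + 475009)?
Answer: -68980/158807 ≈ -0.43436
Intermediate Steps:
F(C, U) = U³ (F(C, U) = U²*U = U³)
k(M, s) = 4 - s - 2*M (k(M, s) = 4 - ((M + s) + M) = 4 - (s + 2*M) = 4 + (-s - 2*M) = 4 - s - 2*M)
(k(F(-23, 4), -409) - 414165)/(477833 + 475009) = ((4 - 1*(-409) - 2*4³) - 414165)/(477833 + 475009) = ((4 + 409 - 2*64) - 414165)/952842 = ((4 + 409 - 128) - 414165)*(1/952842) = (285 - 414165)*(1/952842) = -413880*1/952842 = -68980/158807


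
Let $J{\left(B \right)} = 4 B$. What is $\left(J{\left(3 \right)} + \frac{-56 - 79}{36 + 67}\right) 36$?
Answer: $\frac{39636}{103} \approx 384.82$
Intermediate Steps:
$\left(J{\left(3 \right)} + \frac{-56 - 79}{36 + 67}\right) 36 = \left(4 \cdot 3 + \frac{-56 - 79}{36 + 67}\right) 36 = \left(12 - \frac{135}{103}\right) 36 = \frac{1101}{103} \cdot 36 = \frac{39636}{103}$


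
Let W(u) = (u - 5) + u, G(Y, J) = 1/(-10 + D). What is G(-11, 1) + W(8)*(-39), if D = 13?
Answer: -1286/3 ≈ -428.67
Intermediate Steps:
G(Y, J) = 1/3 (G(Y, J) = 1/(-10 + 13) = 1/3)
W(u) = -5 + 2*u (W(u) = (-5 + u) + u = -5 + 2*u)
G(-11, 1) + W(8)*(-39) = 1/3 + (-5 + 2*8)*(-39) = 1/3 + (-5 + 16)*(-39) = 1/3 + 11*(-39) = 1/3 - 429 = -1286/3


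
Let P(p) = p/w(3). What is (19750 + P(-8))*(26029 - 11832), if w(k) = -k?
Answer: 841285826/3 ≈ 2.8043e+8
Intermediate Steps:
P(p) = -p/3 (P(p) = p/((-1*3)) = p/(-3) = p*(-⅓) = -p/3)
(19750 + P(-8))*(26029 - 11832) = (19750 - ⅓*(-8))*(26029 - 11832) = (19750 + 8/3)*14197 = (59258/3)*14197 = 841285826/3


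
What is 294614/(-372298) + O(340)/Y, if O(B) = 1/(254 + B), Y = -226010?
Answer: -19775956097729/24990492081060 ≈ -0.79134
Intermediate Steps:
294614/(-372298) + O(340)/Y = 294614/(-372298) + 1/((254 + 340)*(-226010)) = 294614*(-1/372298) - 1/226010/594 = -147307/186149 + (1/594)*(-1/226010) = -147307/186149 - 1/134249940 = -19775956097729/24990492081060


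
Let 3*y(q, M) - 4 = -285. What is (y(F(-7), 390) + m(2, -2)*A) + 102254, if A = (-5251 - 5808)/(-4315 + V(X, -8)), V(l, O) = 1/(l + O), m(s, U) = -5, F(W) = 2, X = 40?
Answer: 42313281679/414237 ≈ 1.0215e+5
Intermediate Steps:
V(l, O) = 1/(O + l)
y(q, M) = -281/3 (y(q, M) = 4/3 + (⅓)*(-285) = 4/3 - 95 = -281/3)
A = 353888/138079 (A = (-5251 - 5808)/(-4315 + 1/(-8 + 40)) = -11059/(-4315 + 1/32) = -11059/(-138079/32) = -11059*(-32/138079) = 353888/138079 ≈ 2.5629)
(y(F(-7), 390) + m(2, -2)*A) + 102254 = (-281/3 - 5*353888/138079) + 102254 = (-281/3 - 1769440/138079) + 102254 = -44108519/414237 + 102254 = 42313281679/414237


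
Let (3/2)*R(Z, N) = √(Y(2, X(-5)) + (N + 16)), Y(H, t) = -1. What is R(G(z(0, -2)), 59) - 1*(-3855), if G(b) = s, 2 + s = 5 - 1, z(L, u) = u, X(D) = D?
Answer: 3855 + 2*√74/3 ≈ 3860.7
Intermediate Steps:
s = 2 (s = -2 + (5 - 1) = -2 + 4 = 2)
G(b) = 2
R(Z, N) = 2*√(15 + N)/3 (R(Z, N) = 2*√(-1 + (N + 16))/3 = 2*√(-1 + (16 + N))/3 = 2*√(15 + N)/3)
R(G(z(0, -2)), 59) - 1*(-3855) = 2*√(15 + 59)/3 - 1*(-3855) = 2*√74/3 + 3855 = 3855 + 2*√74/3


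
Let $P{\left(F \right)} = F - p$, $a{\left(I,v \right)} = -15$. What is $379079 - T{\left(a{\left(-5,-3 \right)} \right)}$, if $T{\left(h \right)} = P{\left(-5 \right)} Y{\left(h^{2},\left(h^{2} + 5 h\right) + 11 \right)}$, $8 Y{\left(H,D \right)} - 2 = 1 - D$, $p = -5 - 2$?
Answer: $\frac{758237}{2} \approx 3.7912 \cdot 10^{5}$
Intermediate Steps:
$p = -7$ ($p = -5 - 2 = -7$)
$P{\left(F \right)} = 7 + F$ ($P{\left(F \right)} = F - -7 = F + 7 = 7 + F$)
$Y{\left(H,D \right)} = \frac{3}{8} - \frac{D}{8}$ ($Y{\left(H,D \right)} = \frac{1}{4} + \frac{1 - D}{8} = \frac{1}{4} - \left(- \frac{1}{8} + \frac{D}{8}\right) = \frac{3}{8} - \frac{D}{8}$)
$T{\left(h \right)} = -2 - \frac{5 h}{4} - \frac{h^{2}}{4}$ ($T{\left(h \right)} = \left(7 - 5\right) \left(\frac{3}{8} - \frac{\left(h^{2} + 5 h\right) + 11}{8}\right) = 2 \left(\frac{3}{8} - \frac{11 + h^{2} + 5 h}{8}\right) = 2 \left(\frac{3}{8} - \left(\frac{11}{8} + \frac{h^{2}}{8} + \frac{5 h}{8}\right)\right) = 2 \left(-1 - \frac{5 h}{8} - \frac{h^{2}}{8}\right) = -2 - \frac{5 h}{4} - \frac{h^{2}}{4}$)
$379079 - T{\left(a{\left(-5,-3 \right)} \right)} = 379079 - \left(-2 - - \frac{75}{4} - \frac{\left(-15\right)^{2}}{4}\right) = 379079 - \left(-2 + \frac{75}{4} - \frac{225}{4}\right) = 379079 - - \frac{79}{2} = 379079 + \frac{79}{2} = \frac{758237}{2}$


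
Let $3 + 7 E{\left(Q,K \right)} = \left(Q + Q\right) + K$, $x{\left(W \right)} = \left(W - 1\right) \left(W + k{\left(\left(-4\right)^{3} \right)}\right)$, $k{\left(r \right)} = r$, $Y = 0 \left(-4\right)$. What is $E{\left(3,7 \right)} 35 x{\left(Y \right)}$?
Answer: $3200$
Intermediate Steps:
$Y = 0$
$x{\left(W \right)} = \left(-1 + W\right) \left(-64 + W\right)$ ($x{\left(W \right)} = \left(W - 1\right) \left(W + \left(-4\right)^{3}\right) = \left(-1 + W\right) \left(W - 64\right) = \left(-1 + W\right) \left(-64 + W\right)$)
$E{\left(Q,K \right)} = - \frac{3}{7} + \frac{K}{7} + \frac{2 Q}{7}$ ($E{\left(Q,K \right)} = - \frac{3}{7} + \frac{\left(Q + Q\right) + K}{7} = - \frac{3}{7} + \frac{2 Q + K}{7} = - \frac{3}{7} + \frac{K + 2 Q}{7} = - \frac{3}{7} + \left(\frac{K}{7} + \frac{2 Q}{7}\right) = - \frac{3}{7} + \frac{K}{7} + \frac{2 Q}{7}$)
$E{\left(3,7 \right)} 35 x{\left(Y \right)} = \left(- \frac{3}{7} + \frac{1}{7} \cdot 7 + \frac{2}{7} \cdot 3\right) 35 \left(64 + 0^{2} - 0\right) = \left(- \frac{3}{7} + 1 + \frac{6}{7}\right) 35 \left(64 + 0 + 0\right) = \frac{10}{7} \cdot 35 \cdot 64 = 50 \cdot 64 = 3200$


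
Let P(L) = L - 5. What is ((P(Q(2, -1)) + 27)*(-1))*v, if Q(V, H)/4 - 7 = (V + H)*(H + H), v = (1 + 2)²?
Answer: -378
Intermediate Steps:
v = 9 (v = 3² = 9)
Q(V, H) = 28 + 8*H*(H + V) (Q(V, H) = 28 + 4*((V + H)*(H + H)) = 28 + 4*((H + V)*(2*H)) = 28 + 4*(2*H*(H + V)) = 28 + 8*H*(H + V))
P(L) = -5 + L
((P(Q(2, -1)) + 27)*(-1))*v = (((-5 + (28 + 8*(-1)² + 8*(-1)*2)) + 27)*(-1))*9 = (((-5 + (28 + 8*1 - 16)) + 27)*(-1))*9 = (((-5 + (28 + 8 - 16)) + 27)*(-1))*9 = (((-5 + 20) + 27)*(-1))*9 = ((15 + 27)*(-1))*9 = (42*(-1))*9 = -42*9 = -378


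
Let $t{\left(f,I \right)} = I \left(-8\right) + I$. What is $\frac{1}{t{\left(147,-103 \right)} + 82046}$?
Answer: $\frac{1}{82767} \approx 1.2082 \cdot 10^{-5}$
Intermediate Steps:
$t{\left(f,I \right)} = - 7 I$ ($t{\left(f,I \right)} = - 8 I + I = - 7 I$)
$\frac{1}{t{\left(147,-103 \right)} + 82046} = \frac{1}{\left(-7\right) \left(-103\right) + 82046} = \frac{1}{721 + 82046} = \frac{1}{82767}$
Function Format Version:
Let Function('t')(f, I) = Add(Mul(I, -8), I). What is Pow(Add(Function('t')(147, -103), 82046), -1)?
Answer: Rational(1, 82767) ≈ 1.2082e-5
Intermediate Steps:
Function('t')(f, I) = Mul(-7, I) (Function('t')(f, I) = Add(Mul(-8, I), I) = Mul(-7, I))
Pow(Add(Function('t')(147, -103), 82046), -1) = Pow(Add(Mul(-7, -103), 82046), -1) = Pow(Add(721, 82046), -1) = Pow(82767, -1) = Rational(1, 82767)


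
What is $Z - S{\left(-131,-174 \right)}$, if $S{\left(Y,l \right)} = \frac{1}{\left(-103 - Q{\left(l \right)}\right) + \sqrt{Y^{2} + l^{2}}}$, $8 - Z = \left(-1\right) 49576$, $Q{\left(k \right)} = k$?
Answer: $\frac{2102163335}{42396} - \frac{\sqrt{47437}}{42396} \approx 49584.0$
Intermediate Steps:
$Z = 49584$ ($Z = 8 - \left(-1\right) 49576 = 8 - -49576 = 8 + 49576 = 49584$)
$S{\left(Y,l \right)} = \frac{1}{-103 + \sqrt{Y^{2} + l^{2}} - l}$ ($S{\left(Y,l \right)} = \frac{1}{\left(-103 - l\right) + \sqrt{Y^{2} + l^{2}}} = \frac{1}{-103 + \sqrt{Y^{2} + l^{2}} - l}$)
$Z - S{\left(-131,-174 \right)} = 49584 - - \frac{1}{103 - 174 - \sqrt{\left(-131\right)^{2} + \left(-174\right)^{2}}} = 49584 - - \frac{1}{103 - 174 - \sqrt{17161 + 30276}} = 49584 - - \frac{1}{103 - 174 - \sqrt{47437}} = 49584 - - \frac{1}{-71 - \sqrt{47437}} = 49584 + \frac{1}{-71 - \sqrt{47437}}$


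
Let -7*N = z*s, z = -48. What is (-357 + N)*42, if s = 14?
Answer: -10962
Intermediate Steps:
N = 96 (N = -(-48)*14/7 = -⅐*(-672) = 96)
(-357 + N)*42 = (-357 + 96)*42 = -261*42 = -10962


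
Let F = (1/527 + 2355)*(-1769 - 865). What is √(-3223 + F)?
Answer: I*√1723668936715/527 ≈ 2491.2*I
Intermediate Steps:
F = -3269020524/527 (F = (1/527 + 2355)*(-2634) = (1241086/527)*(-2634) = -3269020524/527 ≈ -6.2031e+6)
√(-3223 + F) = √(-3223 - 3269020524/527) = √(-3270719045/527) = I*√1723668936715/527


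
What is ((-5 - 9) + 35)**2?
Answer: 441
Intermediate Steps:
((-5 - 9) + 35)**2 = (-14 + 35)**2 = 21**2 = 441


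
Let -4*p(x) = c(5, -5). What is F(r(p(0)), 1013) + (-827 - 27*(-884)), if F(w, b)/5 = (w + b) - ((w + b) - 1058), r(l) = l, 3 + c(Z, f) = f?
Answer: 28331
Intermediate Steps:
c(Z, f) = -3 + f
p(x) = 2 (p(x) = -(-3 - 5)/4 = -¼*(-8) = 2)
F(w, b) = 5290 (F(w, b) = 5*((w + b) - ((w + b) - 1058)) = 5*((b + w) - ((b + w) - 1058)) = 5*((b + w) - (-1058 + b + w)) = 5*((b + w) + (1058 - b - w)) = 5*1058 = 5290)
F(r(p(0)), 1013) + (-827 - 27*(-884)) = 5290 + (-827 - 27*(-884)) = 5290 + (-827 + 23868) = 5290 + 23041 = 28331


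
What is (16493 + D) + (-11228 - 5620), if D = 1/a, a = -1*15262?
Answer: -5418011/15262 ≈ -355.00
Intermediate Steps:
a = -15262
D = -1/15262 (D = 1/(-15262) = -1/15262 ≈ -6.5522e-5)
(16493 + D) + (-11228 - 5620) = (16493 - 1/15262) + (-11228 - 5620) = 251716165/15262 - 16848 = -5418011/15262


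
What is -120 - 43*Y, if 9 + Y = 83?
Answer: -3302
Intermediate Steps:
Y = 74 (Y = -9 + 83 = 74)
-120 - 43*Y = -120 - 43*74 = -120 - 3182 = -3302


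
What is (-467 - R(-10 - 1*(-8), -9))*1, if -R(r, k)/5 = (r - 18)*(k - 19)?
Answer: 2333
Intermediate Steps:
R(r, k) = -5*(-19 + k)*(-18 + r) (R(r, k) = -5*(r - 18)*(k - 19) = -5*(-18 + r)*(-19 + k) = -5*(-19 + k)*(-18 + r))
(-467 - R(-10 - 1*(-8), -9))*1 = (-467 - (-1710 + 90*(-9) + 95*(-10 - 1*(-8)) - 5*(-9)*(-10 - 1*(-8))))*1 = (-467 - (-1710 - 810 + 95*(-10 + 8) - 5*(-9)*(-10 + 8)))*1 = (-467 - (-1710 - 810 + 95*(-2) - 5*(-9)*(-2)))*1 = (-467 - (-1710 - 810 - 190 - 90))*1 = (-467 - 1*(-2800))*1 = (-467 + 2800)*1 = 2333*1 = 2333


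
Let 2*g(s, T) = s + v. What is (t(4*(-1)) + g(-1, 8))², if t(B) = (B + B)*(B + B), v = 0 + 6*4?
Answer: 22801/4 ≈ 5700.3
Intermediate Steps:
v = 24 (v = 0 + 24 = 24)
t(B) = 4*B² (t(B) = (2*B)*(2*B) = 4*B²)
g(s, T) = 12 + s/2 (g(s, T) = (s + 24)/2 = (24 + s)/2 = 12 + s/2)
(t(4*(-1)) + g(-1, 8))² = (4*(4*(-1))² + (12 + (½)*(-1)))² = (4*(-4)² + (12 - ½))² = (4*16 + 23/2)² = (64 + 23/2)² = (151/2)² = 22801/4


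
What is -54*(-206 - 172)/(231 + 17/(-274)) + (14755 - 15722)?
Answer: -55595971/63277 ≈ -878.61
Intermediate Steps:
-54*(-206 - 172)/(231 + 17/(-274)) + (14755 - 15722) = -(-20412)/(231 + 17*(-1/274)) - 967 = -(-20412)/(231 - 17/274) - 967 = -(-20412)/63277/274 - 967 = -(-20412)*274/63277 - 967 = -54*(-103572/63277) - 967 = 5592888/63277 - 967 = -55595971/63277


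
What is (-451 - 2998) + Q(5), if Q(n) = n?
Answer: -3444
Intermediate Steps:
(-451 - 2998) + Q(5) = (-451 - 2998) + 5 = -3449 + 5 = -3444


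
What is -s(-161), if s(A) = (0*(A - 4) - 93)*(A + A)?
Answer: -29946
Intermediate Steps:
s(A) = -186*A (s(A) = (0*(-4 + A) - 93)*(2*A) = (0 - 93)*(2*A) = -186*A)
-s(-161) = -(-186)*(-161) = -1*29946 = -29946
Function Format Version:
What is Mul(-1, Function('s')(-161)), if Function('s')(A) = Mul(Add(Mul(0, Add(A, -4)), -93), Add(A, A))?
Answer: -29946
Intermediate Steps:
Function('s')(A) = Mul(-186, A) (Function('s')(A) = Mul(Add(Mul(0, Add(-4, A)), -93), Mul(2, A)) = Mul(Add(0, -93), Mul(2, A)) = Mul(-93, Mul(2, A)) = Mul(-186, A))
Mul(-1, Function('s')(-161)) = Mul(-1, Mul(-186, -161)) = Mul(-1, 29946) = -29946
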